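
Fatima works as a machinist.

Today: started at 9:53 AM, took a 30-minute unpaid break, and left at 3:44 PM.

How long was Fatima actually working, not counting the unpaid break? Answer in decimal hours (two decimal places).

Today: 9:53 AM–3:44 PM = 5 h 51 min; less 30 min break → 5 h 21 min

5.35 hours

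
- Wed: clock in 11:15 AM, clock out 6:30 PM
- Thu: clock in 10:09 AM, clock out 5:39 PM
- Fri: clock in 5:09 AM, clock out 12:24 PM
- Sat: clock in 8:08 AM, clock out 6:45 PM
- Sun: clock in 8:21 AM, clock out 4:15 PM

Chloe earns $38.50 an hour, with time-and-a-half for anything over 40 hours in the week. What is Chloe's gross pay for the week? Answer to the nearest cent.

$1569.84

Wed: 11:15 AM–6:30 PM = 7 h 15 min
Thu: 10:09 AM–5:39 PM = 7 h 30 min
Fri: 5:09 AM–12:24 PM = 7 h 15 min
Sat: 8:08 AM–6:45 PM = 10 h 37 min
Sun: 8:21 AM–4:15 PM = 7 h 54 min
Total worked: 40 h 31 min = 2431 min.
Regular 40 h 0 min = 2400 min at $38.50/h; overtime 0 h 31 min = 31 min at $57.75/h.
Pay = (2400 × $38.50 + 31 × $57.75) ÷ 60 = $1569.84.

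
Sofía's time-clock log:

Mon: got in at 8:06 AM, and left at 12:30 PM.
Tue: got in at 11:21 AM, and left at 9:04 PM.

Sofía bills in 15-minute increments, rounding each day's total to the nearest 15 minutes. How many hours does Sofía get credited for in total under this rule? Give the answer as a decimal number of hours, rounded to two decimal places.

14.25 hours

Mon: 8:06 AM–12:30 PM = 4 h 24 min → rounds to 4 h 30 min
Tue: 11:21 AM–9:04 PM = 9 h 43 min → rounds to 9 h 45 min
Total credited: 14 h 15 min.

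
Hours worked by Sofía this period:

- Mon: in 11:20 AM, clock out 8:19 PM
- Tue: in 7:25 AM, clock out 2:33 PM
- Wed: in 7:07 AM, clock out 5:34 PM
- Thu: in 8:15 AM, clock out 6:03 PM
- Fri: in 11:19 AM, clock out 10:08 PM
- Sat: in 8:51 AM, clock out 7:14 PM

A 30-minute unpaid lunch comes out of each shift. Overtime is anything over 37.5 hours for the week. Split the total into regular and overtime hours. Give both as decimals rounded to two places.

Mon: 11:20 AM–8:19 PM = 8 h 59 min; less 30 min break → 8 h 29 min
Tue: 7:25 AM–2:33 PM = 7 h 8 min; less 30 min break → 6 h 38 min
Wed: 7:07 AM–5:34 PM = 10 h 27 min; less 30 min break → 9 h 57 min
Thu: 8:15 AM–6:03 PM = 9 h 48 min; less 30 min break → 9 h 18 min
Fri: 11:19 AM–10:08 PM = 10 h 49 min; less 30 min break → 10 h 19 min
Sat: 8:51 AM–7:14 PM = 10 h 23 min; less 30 min break → 9 h 53 min
Total worked: 54 h 34 min = 54.57 h.
Threshold 37.5 h → overtime 17 h 4 min, regular 37 h 30 min.

Regular 37.50 hours, overtime 17.07 hours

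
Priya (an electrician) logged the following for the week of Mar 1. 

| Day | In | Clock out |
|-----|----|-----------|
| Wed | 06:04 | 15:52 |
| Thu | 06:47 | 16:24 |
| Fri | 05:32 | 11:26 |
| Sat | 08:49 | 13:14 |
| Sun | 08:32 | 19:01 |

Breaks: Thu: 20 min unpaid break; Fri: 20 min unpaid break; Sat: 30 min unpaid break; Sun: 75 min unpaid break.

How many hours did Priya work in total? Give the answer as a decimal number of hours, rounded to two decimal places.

37.80 hours

Wed: 06:04–15:52 = 9 h 48 min
Thu: 06:47–16:24 = 9 h 37 min; less 20 min break → 9 h 17 min
Fri: 05:32–11:26 = 5 h 54 min; less 20 min break → 5 h 34 min
Sat: 08:49–13:14 = 4 h 25 min; less 30 min break → 3 h 55 min
Sun: 08:32–19:01 = 10 h 29 min; less 75 min break → 9 h 14 min
Total: 9 h 48 min + 9 h 17 min + 5 h 34 min + 3 h 55 min + 9 h 14 min = 37 h 48 min.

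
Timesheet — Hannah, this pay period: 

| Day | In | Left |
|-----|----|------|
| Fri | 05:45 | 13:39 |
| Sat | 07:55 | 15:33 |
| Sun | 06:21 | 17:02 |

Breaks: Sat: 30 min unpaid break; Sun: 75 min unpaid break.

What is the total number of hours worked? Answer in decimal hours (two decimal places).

Fri: 05:45–13:39 = 7 h 54 min
Sat: 07:55–15:33 = 7 h 38 min; less 30 min break → 7 h 8 min
Sun: 06:21–17:02 = 10 h 41 min; less 75 min break → 9 h 26 min
Total: 7 h 54 min + 7 h 8 min + 9 h 26 min = 24 h 28 min.

24.47 hours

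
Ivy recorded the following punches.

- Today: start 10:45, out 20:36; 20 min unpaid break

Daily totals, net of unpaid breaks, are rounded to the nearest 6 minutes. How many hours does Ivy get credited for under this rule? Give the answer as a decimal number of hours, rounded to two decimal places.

9.50 hours

Today: 10:45–20:36 = 9 h 51 min − 20 min = 9 h 31 min → rounds to 9 h 30 min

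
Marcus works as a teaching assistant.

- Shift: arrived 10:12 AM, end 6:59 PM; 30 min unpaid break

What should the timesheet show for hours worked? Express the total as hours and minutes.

8 h 17 min

Shift: 10:12 AM–6:59 PM = 8 h 47 min; less 30 min break → 8 h 17 min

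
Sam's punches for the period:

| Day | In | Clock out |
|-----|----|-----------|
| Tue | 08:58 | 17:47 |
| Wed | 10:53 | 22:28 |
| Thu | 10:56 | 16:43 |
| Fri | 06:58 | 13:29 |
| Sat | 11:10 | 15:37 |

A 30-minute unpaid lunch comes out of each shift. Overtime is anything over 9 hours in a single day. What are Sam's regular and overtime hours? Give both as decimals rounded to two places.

Regular 32.57 hours, overtime 2.08 hours

Tue: 08:58–17:47 = 8 h 49 min; less 30 min break → 8 h 19 min
Wed: 10:53–22:28 = 11 h 35 min; less 30 min break → 11 h 5 min
Thu: 10:56–16:43 = 5 h 47 min; less 30 min break → 5 h 17 min
Fri: 06:58–13:29 = 6 h 31 min; less 30 min break → 6 h 1 min
Sat: 11:10–15:37 = 4 h 27 min; less 30 min break → 3 h 57 min
Tue reg 8 h 19 min / OT 0 h 0 min; Wed reg 9 h 0 min / OT 2 h 5 min; Thu reg 5 h 17 min / OT 0 h 0 min; Fri reg 6 h 1 min / OT 0 h 0 min; Sat reg 3 h 57 min / OT 0 h 0 min.
Totals: regular 32 h 34 min, overtime 2 h 5 min.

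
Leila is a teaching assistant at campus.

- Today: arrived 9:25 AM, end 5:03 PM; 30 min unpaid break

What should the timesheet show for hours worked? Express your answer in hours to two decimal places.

7.13 hours

Today: 9:25 AM–5:03 PM = 7 h 38 min; less 30 min break → 7 h 8 min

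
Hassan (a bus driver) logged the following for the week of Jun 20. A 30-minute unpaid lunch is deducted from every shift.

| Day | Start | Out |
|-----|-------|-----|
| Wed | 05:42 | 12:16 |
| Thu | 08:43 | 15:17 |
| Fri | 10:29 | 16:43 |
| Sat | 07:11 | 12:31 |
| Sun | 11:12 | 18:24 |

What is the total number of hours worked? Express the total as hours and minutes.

Wed: 05:42–12:16 = 6 h 34 min; less 30 min break → 6 h 4 min
Thu: 08:43–15:17 = 6 h 34 min; less 30 min break → 6 h 4 min
Fri: 10:29–16:43 = 6 h 14 min; less 30 min break → 5 h 44 min
Sat: 07:11–12:31 = 5 h 20 min; less 30 min break → 4 h 50 min
Sun: 11:12–18:24 = 7 h 12 min; less 30 min break → 6 h 42 min
Total: 6 h 4 min + 6 h 4 min + 5 h 44 min + 4 h 50 min + 6 h 42 min = 29 h 24 min.

29 h 24 min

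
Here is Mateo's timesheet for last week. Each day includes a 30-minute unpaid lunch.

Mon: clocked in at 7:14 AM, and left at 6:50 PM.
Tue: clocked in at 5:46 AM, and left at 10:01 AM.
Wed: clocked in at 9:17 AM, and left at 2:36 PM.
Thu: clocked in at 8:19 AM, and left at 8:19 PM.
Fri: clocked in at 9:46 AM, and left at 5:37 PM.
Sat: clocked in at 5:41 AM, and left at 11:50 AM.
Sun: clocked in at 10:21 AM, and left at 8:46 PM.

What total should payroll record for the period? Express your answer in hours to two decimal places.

54.08 hours

Mon: 7:14 AM–6:50 PM = 11 h 36 min; less 30 min break → 11 h 6 min
Tue: 5:46 AM–10:01 AM = 4 h 15 min; less 30 min break → 3 h 45 min
Wed: 9:17 AM–2:36 PM = 5 h 19 min; less 30 min break → 4 h 49 min
Thu: 8:19 AM–8:19 PM = 12 h 0 min; less 30 min break → 11 h 30 min
Fri: 9:46 AM–5:37 PM = 7 h 51 min; less 30 min break → 7 h 21 min
Sat: 5:41 AM–11:50 AM = 6 h 9 min; less 30 min break → 5 h 39 min
Sun: 10:21 AM–8:46 PM = 10 h 25 min; less 30 min break → 9 h 55 min
Total: 11 h 6 min + 3 h 45 min + 4 h 49 min + 11 h 30 min + 7 h 21 min + 5 h 39 min + 9 h 55 min = 54 h 5 min.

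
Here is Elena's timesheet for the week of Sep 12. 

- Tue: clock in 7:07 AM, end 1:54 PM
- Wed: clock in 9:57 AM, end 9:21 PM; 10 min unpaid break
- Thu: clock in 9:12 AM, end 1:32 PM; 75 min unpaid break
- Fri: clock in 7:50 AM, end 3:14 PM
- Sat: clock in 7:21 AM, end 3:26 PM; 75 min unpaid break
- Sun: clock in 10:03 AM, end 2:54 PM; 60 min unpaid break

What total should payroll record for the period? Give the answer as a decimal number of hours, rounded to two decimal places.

39.18 hours

Tue: 7:07 AM–1:54 PM = 6 h 47 min
Wed: 9:57 AM–9:21 PM = 11 h 24 min; less 10 min break → 11 h 14 min
Thu: 9:12 AM–1:32 PM = 4 h 20 min; less 75 min break → 3 h 5 min
Fri: 7:50 AM–3:14 PM = 7 h 24 min
Sat: 7:21 AM–3:26 PM = 8 h 5 min; less 75 min break → 6 h 50 min
Sun: 10:03 AM–2:54 PM = 4 h 51 min; less 60 min break → 3 h 51 min
Total: 6 h 47 min + 11 h 14 min + 3 h 5 min + 7 h 24 min + 6 h 50 min + 3 h 51 min = 39 h 11 min.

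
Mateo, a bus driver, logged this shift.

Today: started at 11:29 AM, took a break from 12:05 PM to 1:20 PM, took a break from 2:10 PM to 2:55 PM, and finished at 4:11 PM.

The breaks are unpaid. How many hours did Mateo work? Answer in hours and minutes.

Today: 11:29 AM–4:11 PM = 4 h 42 min; less 120 min break → 2 h 42 min

2 h 42 min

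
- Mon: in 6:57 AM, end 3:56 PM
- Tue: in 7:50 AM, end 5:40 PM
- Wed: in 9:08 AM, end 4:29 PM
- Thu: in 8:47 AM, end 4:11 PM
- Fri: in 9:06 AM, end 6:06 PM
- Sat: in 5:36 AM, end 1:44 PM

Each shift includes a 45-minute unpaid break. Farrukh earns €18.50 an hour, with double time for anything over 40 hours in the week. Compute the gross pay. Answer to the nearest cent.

€969.40

Mon: 6:57 AM–3:56 PM = 8 h 59 min; less 45 min break → 8 h 14 min
Tue: 7:50 AM–5:40 PM = 9 h 50 min; less 45 min break → 9 h 5 min
Wed: 9:08 AM–4:29 PM = 7 h 21 min; less 45 min break → 6 h 36 min
Thu: 8:47 AM–4:11 PM = 7 h 24 min; less 45 min break → 6 h 39 min
Fri: 9:06 AM–6:06 PM = 9 h 0 min; less 45 min break → 8 h 15 min
Sat: 5:36 AM–1:44 PM = 8 h 8 min; less 45 min break → 7 h 23 min
Total worked: 46 h 12 min = 2772 min.
Regular 40 h 0 min = 2400 min at €18.50/h; overtime 6 h 12 min = 372 min at €37.00/h.
Pay = (2400 × €18.50 + 372 × €37.00) ÷ 60 = €969.40.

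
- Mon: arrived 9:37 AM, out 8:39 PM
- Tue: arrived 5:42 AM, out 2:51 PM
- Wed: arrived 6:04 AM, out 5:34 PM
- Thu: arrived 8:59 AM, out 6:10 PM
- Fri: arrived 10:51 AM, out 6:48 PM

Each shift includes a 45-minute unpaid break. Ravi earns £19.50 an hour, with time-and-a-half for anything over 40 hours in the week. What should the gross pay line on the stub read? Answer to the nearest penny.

£928.20

Mon: 9:37 AM–8:39 PM = 11 h 2 min; less 45 min break → 10 h 17 min
Tue: 5:42 AM–2:51 PM = 9 h 9 min; less 45 min break → 8 h 24 min
Wed: 6:04 AM–5:34 PM = 11 h 30 min; less 45 min break → 10 h 45 min
Thu: 8:59 AM–6:10 PM = 9 h 11 min; less 45 min break → 8 h 26 min
Fri: 10:51 AM–6:48 PM = 7 h 57 min; less 45 min break → 7 h 12 min
Total worked: 45 h 4 min = 2704 min.
Regular 40 h 0 min = 2400 min at £19.50/h; overtime 5 h 4 min = 304 min at £29.25/h.
Pay = (2400 × £19.50 + 304 × £29.25) ÷ 60 = £928.20.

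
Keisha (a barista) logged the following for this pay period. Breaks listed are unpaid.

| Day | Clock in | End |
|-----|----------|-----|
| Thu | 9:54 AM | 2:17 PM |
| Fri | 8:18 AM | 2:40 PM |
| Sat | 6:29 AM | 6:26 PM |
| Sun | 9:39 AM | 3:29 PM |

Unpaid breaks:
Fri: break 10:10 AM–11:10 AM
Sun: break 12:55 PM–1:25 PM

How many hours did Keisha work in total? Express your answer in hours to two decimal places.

Thu: 9:54 AM–2:17 PM = 4 h 23 min
Fri: 8:18 AM–2:40 PM = 6 h 22 min; less 60 min break → 5 h 22 min
Sat: 6:29 AM–6:26 PM = 11 h 57 min
Sun: 9:39 AM–3:29 PM = 5 h 50 min; less 30 min break → 5 h 20 min
Total: 4 h 23 min + 5 h 22 min + 11 h 57 min + 5 h 20 min = 27 h 2 min.

27.03 hours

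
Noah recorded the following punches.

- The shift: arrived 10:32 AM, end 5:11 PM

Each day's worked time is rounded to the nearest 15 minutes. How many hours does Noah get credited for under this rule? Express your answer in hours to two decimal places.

The shift: 10:32 AM–5:11 PM = 6 h 39 min → rounds to 6 h 45 min

6.75 hours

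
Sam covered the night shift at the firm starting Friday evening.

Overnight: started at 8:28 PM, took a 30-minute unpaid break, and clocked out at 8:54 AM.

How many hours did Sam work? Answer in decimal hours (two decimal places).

Overnight: 8:28 PM → midnight = 3 h 32 min; midnight → 8:54 AM = 8 h 54 min; span 12 h 26 min; less 30 min break → 11 h 56 min

11.93 hours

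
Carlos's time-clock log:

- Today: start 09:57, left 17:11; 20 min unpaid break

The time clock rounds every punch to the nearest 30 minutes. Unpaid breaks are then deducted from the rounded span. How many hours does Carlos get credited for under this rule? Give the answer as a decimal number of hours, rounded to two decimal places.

Today: in 09:57→10:00, out 17:11→17:00; 7 h 0 min − 20 min = 6 h 40 min

6.67 hours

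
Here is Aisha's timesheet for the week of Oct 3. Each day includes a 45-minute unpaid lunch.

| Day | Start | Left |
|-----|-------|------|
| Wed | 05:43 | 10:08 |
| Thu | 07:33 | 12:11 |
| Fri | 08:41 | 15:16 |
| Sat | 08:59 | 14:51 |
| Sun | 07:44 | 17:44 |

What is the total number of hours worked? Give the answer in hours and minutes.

27 h 45 min

Wed: 05:43–10:08 = 4 h 25 min; less 45 min break → 3 h 40 min
Thu: 07:33–12:11 = 4 h 38 min; less 45 min break → 3 h 53 min
Fri: 08:41–15:16 = 6 h 35 min; less 45 min break → 5 h 50 min
Sat: 08:59–14:51 = 5 h 52 min; less 45 min break → 5 h 7 min
Sun: 07:44–17:44 = 10 h 0 min; less 45 min break → 9 h 15 min
Total: 3 h 40 min + 3 h 53 min + 5 h 50 min + 5 h 7 min + 9 h 15 min = 27 h 45 min.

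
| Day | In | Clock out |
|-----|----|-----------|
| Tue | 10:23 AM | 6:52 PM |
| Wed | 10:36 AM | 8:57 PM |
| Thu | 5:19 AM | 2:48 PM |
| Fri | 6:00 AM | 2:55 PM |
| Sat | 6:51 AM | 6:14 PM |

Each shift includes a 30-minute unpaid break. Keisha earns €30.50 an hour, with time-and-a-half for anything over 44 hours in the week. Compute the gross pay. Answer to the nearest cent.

Tue: 10:23 AM–6:52 PM = 8 h 29 min; less 30 min break → 7 h 59 min
Wed: 10:36 AM–8:57 PM = 10 h 21 min; less 30 min break → 9 h 51 min
Thu: 5:19 AM–2:48 PM = 9 h 29 min; less 30 min break → 8 h 59 min
Fri: 6:00 AM–2:55 PM = 8 h 55 min; less 30 min break → 8 h 25 min
Sat: 6:51 AM–6:14 PM = 11 h 23 min; less 30 min break → 10 h 53 min
Total worked: 46 h 7 min = 2767 min.
Regular 44 h 0 min = 2640 min at €30.50/h; overtime 2 h 7 min = 127 min at €45.75/h.
Pay = (2640 × €30.50 + 127 × €45.75) ÷ 60 = €1438.84.

€1438.84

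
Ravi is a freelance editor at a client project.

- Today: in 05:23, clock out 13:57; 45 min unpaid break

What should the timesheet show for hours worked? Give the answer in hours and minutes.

Today: 05:23–13:57 = 8 h 34 min; less 45 min break → 7 h 49 min

7 h 49 min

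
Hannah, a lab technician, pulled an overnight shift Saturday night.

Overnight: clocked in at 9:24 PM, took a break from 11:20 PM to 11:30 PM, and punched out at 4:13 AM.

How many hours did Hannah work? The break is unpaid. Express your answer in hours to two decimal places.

6.65 hours

Overnight: 9:24 PM → midnight = 2 h 36 min; midnight → 4:13 AM = 4 h 13 min; span 6 h 49 min; less 10 min break → 6 h 39 min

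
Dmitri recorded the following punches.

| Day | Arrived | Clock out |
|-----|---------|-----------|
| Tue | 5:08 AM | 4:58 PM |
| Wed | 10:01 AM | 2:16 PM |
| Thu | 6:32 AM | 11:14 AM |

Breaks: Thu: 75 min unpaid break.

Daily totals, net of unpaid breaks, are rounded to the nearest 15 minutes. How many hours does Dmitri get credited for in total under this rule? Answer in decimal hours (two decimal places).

19.50 hours

Tue: 5:08 AM–4:58 PM = 11 h 50 min → rounds to 11 h 45 min
Wed: 10:01 AM–2:16 PM = 4 h 15 min → rounds to 4 h 15 min
Thu: 6:32 AM–11:14 AM = 4 h 42 min − 75 min = 3 h 27 min → rounds to 3 h 30 min
Total credited: 19 h 30 min.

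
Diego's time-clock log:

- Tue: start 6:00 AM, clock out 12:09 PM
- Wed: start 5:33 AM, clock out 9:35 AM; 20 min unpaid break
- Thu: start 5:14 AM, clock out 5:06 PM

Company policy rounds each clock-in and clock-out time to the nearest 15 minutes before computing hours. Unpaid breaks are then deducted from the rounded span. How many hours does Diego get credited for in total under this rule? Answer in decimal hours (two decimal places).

Tue: in 6:00 AM→6:00 AM, out 12:09 PM→12:15 PM; 6 h 15 min
Wed: in 5:33 AM→5:30 AM, out 9:35 AM→9:30 AM; 4 h 0 min − 20 min = 3 h 40 min
Thu: in 5:14 AM→5:15 AM, out 5:06 PM→5:00 PM; 11 h 45 min
Total credited: 21 h 40 min.

21.67 hours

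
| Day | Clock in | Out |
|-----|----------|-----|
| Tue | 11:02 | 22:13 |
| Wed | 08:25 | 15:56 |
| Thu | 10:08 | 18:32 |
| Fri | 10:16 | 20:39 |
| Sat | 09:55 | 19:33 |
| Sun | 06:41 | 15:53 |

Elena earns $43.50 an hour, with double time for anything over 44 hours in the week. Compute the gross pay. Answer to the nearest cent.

Tue: 11:02–22:13 = 11 h 11 min
Wed: 08:25–15:56 = 7 h 31 min
Thu: 10:08–18:32 = 8 h 24 min
Fri: 10:16–20:39 = 10 h 23 min
Sat: 09:55–19:33 = 9 h 38 min
Sun: 06:41–15:53 = 9 h 12 min
Total worked: 56 h 19 min = 3379 min.
Regular 44 h 0 min = 2640 min at $43.50/h; overtime 12 h 19 min = 739 min at $87.00/h.
Pay = (2640 × $43.50 + 739 × $87.00) ÷ 60 = $2985.55.

$2985.55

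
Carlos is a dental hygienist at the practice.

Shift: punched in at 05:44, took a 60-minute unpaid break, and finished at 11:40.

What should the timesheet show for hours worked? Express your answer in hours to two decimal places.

Shift: 05:44–11:40 = 5 h 56 min; less 60 min break → 4 h 56 min

4.93 hours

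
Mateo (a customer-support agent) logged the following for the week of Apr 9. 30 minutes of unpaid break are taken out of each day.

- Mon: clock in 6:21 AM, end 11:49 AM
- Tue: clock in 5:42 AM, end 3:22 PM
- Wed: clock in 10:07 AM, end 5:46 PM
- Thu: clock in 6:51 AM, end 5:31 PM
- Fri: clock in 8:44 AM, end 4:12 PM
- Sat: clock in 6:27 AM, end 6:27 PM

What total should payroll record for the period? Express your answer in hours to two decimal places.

Mon: 6:21 AM–11:49 AM = 5 h 28 min; less 30 min break → 4 h 58 min
Tue: 5:42 AM–3:22 PM = 9 h 40 min; less 30 min break → 9 h 10 min
Wed: 10:07 AM–5:46 PM = 7 h 39 min; less 30 min break → 7 h 9 min
Thu: 6:51 AM–5:31 PM = 10 h 40 min; less 30 min break → 10 h 10 min
Fri: 8:44 AM–4:12 PM = 7 h 28 min; less 30 min break → 6 h 58 min
Sat: 6:27 AM–6:27 PM = 12 h 0 min; less 30 min break → 11 h 30 min
Total: 4 h 58 min + 9 h 10 min + 7 h 9 min + 10 h 10 min + 6 h 58 min + 11 h 30 min = 49 h 55 min.

49.92 hours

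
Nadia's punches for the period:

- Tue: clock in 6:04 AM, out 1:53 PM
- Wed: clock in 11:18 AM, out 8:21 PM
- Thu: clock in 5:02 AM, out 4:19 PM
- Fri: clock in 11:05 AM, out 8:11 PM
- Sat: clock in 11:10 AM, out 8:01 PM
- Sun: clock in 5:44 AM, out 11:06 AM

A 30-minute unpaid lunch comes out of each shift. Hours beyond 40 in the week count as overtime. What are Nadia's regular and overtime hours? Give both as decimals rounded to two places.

Regular 40.00 hours, overtime 8.47 hours

Tue: 6:04 AM–1:53 PM = 7 h 49 min; less 30 min break → 7 h 19 min
Wed: 11:18 AM–8:21 PM = 9 h 3 min; less 30 min break → 8 h 33 min
Thu: 5:02 AM–4:19 PM = 11 h 17 min; less 30 min break → 10 h 47 min
Fri: 11:05 AM–8:11 PM = 9 h 6 min; less 30 min break → 8 h 36 min
Sat: 11:10 AM–8:01 PM = 8 h 51 min; less 30 min break → 8 h 21 min
Sun: 5:44 AM–11:06 AM = 5 h 22 min; less 30 min break → 4 h 52 min
Total worked: 48 h 28 min = 48.47 h.
Threshold 40 h → overtime 8 h 28 min, regular 40 h 0 min.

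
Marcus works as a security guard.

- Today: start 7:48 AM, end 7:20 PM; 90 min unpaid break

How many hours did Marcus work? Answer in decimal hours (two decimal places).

10.03 hours

Today: 7:48 AM–7:20 PM = 11 h 32 min; less 90 min break → 10 h 2 min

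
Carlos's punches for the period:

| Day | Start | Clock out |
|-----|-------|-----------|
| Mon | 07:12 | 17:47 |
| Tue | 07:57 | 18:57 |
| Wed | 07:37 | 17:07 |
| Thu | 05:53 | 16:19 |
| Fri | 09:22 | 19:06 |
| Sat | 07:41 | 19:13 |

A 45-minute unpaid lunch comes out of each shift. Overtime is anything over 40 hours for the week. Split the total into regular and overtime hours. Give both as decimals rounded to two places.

Regular 40.00 hours, overtime 18.28 hours

Mon: 07:12–17:47 = 10 h 35 min; less 45 min break → 9 h 50 min
Tue: 07:57–18:57 = 11 h 0 min; less 45 min break → 10 h 15 min
Wed: 07:37–17:07 = 9 h 30 min; less 45 min break → 8 h 45 min
Thu: 05:53–16:19 = 10 h 26 min; less 45 min break → 9 h 41 min
Fri: 09:22–19:06 = 9 h 44 min; less 45 min break → 8 h 59 min
Sat: 07:41–19:13 = 11 h 32 min; less 45 min break → 10 h 47 min
Total worked: 58 h 17 min = 58.28 h.
Threshold 40 h → overtime 18 h 17 min, regular 40 h 0 min.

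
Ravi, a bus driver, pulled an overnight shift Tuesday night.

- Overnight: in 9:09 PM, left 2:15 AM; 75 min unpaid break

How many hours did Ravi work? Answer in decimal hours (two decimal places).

Overnight: 9:09 PM → midnight = 2 h 51 min; midnight → 2:15 AM = 2 h 15 min; span 5 h 6 min; less 75 min break → 3 h 51 min

3.85 hours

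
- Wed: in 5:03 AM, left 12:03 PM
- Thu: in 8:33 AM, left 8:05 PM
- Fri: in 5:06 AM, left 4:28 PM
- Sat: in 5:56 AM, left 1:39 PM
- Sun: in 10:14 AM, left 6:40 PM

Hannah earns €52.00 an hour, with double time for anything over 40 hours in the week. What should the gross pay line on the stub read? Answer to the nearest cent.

Wed: 5:03 AM–12:03 PM = 7 h 0 min
Thu: 8:33 AM–8:05 PM = 11 h 32 min
Fri: 5:06 AM–4:28 PM = 11 h 22 min
Sat: 5:56 AM–1:39 PM = 7 h 43 min
Sun: 10:14 AM–6:40 PM = 8 h 26 min
Total worked: 46 h 3 min = 2763 min.
Regular 40 h 0 min = 2400 min at €52.00/h; overtime 6 h 3 min = 363 min at €104.00/h.
Pay = (2400 × €52.00 + 363 × €104.00) ÷ 60 = €2709.20.

€2709.20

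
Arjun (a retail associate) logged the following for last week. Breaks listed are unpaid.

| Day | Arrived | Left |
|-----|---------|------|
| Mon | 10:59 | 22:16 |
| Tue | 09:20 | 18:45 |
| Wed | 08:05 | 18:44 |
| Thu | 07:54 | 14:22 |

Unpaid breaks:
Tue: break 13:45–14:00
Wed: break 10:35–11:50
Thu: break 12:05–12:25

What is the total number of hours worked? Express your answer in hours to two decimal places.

Mon: 10:59–22:16 = 11 h 17 min
Tue: 09:20–18:45 = 9 h 25 min; less 15 min break → 9 h 10 min
Wed: 08:05–18:44 = 10 h 39 min; less 75 min break → 9 h 24 min
Thu: 07:54–14:22 = 6 h 28 min; less 20 min break → 6 h 8 min
Total: 11 h 17 min + 9 h 10 min + 9 h 24 min + 6 h 8 min = 35 h 59 min.

35.98 hours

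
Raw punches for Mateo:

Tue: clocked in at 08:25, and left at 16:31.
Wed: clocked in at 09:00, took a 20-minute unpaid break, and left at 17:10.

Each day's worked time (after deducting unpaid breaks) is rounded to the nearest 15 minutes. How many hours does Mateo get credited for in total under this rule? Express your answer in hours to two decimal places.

Tue: 08:25–16:31 = 8 h 6 min → rounds to 8 h 0 min
Wed: 09:00–17:10 = 8 h 10 min − 20 min = 7 h 50 min → rounds to 7 h 45 min
Total credited: 15 h 45 min.

15.75 hours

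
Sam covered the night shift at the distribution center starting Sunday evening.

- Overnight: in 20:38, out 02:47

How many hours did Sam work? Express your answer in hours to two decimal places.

Overnight: 20:38 → midnight = 3 h 22 min; midnight → 02:47 = 2 h 47 min; span 6 h 9 min

6.15 hours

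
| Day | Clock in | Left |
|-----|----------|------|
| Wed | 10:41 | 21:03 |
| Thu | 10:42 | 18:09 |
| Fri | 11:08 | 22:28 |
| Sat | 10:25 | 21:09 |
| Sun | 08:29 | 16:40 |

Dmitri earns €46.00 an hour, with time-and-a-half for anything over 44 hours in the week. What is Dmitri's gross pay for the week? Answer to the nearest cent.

Wed: 10:41–21:03 = 10 h 22 min
Thu: 10:42–18:09 = 7 h 27 min
Fri: 11:08–22:28 = 11 h 20 min
Sat: 10:25–21:09 = 10 h 44 min
Sun: 08:29–16:40 = 8 h 11 min
Total worked: 48 h 4 min = 2884 min.
Regular 44 h 0 min = 2640 min at €46.00/h; overtime 4 h 4 min = 244 min at €69.00/h.
Pay = (2640 × €46.00 + 244 × €69.00) ÷ 60 = €2304.60.

€2304.60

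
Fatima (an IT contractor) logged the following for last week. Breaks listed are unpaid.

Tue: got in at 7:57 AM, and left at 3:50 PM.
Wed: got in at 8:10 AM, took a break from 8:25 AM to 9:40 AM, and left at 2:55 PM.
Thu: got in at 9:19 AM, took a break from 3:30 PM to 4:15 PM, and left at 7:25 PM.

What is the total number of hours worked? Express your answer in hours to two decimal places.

22.73 hours

Tue: 7:57 AM–3:50 PM = 7 h 53 min
Wed: 8:10 AM–2:55 PM = 6 h 45 min; less 75 min break → 5 h 30 min
Thu: 9:19 AM–7:25 PM = 10 h 6 min; less 45 min break → 9 h 21 min
Total: 7 h 53 min + 5 h 30 min + 9 h 21 min = 22 h 44 min.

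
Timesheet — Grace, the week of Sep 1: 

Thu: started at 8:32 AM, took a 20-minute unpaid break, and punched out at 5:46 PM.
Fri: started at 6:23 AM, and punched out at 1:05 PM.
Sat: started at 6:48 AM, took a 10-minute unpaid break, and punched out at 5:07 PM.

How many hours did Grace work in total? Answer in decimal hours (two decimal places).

25.75 hours

Thu: 8:32 AM–5:46 PM = 9 h 14 min; less 20 min break → 8 h 54 min
Fri: 6:23 AM–1:05 PM = 6 h 42 min
Sat: 6:48 AM–5:07 PM = 10 h 19 min; less 10 min break → 10 h 9 min
Total: 8 h 54 min + 6 h 42 min + 10 h 9 min = 25 h 45 min.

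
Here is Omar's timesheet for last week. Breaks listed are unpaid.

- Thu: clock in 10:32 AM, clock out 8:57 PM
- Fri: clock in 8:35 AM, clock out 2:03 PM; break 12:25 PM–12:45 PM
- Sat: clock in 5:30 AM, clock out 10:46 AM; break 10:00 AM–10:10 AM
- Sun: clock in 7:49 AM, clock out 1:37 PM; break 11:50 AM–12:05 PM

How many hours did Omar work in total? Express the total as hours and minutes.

Thu: 10:32 AM–8:57 PM = 10 h 25 min
Fri: 8:35 AM–2:03 PM = 5 h 28 min; less 20 min break → 5 h 8 min
Sat: 5:30 AM–10:46 AM = 5 h 16 min; less 10 min break → 5 h 6 min
Sun: 7:49 AM–1:37 PM = 5 h 48 min; less 15 min break → 5 h 33 min
Total: 10 h 25 min + 5 h 8 min + 5 h 6 min + 5 h 33 min = 26 h 12 min.

26 h 12 min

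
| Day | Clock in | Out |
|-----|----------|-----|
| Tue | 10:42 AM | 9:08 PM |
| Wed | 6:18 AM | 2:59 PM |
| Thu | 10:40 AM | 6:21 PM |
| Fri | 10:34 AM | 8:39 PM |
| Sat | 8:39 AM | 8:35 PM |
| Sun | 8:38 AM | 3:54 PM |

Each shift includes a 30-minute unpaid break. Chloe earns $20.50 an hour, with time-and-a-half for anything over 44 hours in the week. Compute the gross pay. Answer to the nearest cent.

$1181.31

Tue: 10:42 AM–9:08 PM = 10 h 26 min; less 30 min break → 9 h 56 min
Wed: 6:18 AM–2:59 PM = 8 h 41 min; less 30 min break → 8 h 11 min
Thu: 10:40 AM–6:21 PM = 7 h 41 min; less 30 min break → 7 h 11 min
Fri: 10:34 AM–8:39 PM = 10 h 5 min; less 30 min break → 9 h 35 min
Sat: 8:39 AM–8:35 PM = 11 h 56 min; less 30 min break → 11 h 26 min
Sun: 8:38 AM–3:54 PM = 7 h 16 min; less 30 min break → 6 h 46 min
Total worked: 53 h 5 min = 3185 min.
Regular 44 h 0 min = 2640 min at $20.50/h; overtime 9 h 5 min = 545 min at $30.75/h.
Pay = (2640 × $20.50 + 545 × $30.75) ÷ 60 = $1181.31.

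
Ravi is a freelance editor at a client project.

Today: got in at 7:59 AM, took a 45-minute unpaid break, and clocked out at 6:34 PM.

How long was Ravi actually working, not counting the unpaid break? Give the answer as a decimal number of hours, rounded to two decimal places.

Today: 7:59 AM–6:34 PM = 10 h 35 min; less 45 min break → 9 h 50 min

9.83 hours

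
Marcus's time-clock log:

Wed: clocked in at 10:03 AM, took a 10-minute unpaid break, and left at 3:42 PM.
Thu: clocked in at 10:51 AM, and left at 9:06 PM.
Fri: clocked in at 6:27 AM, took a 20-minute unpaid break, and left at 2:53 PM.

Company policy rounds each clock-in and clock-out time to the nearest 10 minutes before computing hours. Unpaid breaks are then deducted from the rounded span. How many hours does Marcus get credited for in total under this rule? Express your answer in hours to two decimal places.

Wed: in 10:03 AM→10:00 AM, out 3:42 PM→3:40 PM; 5 h 40 min − 10 min = 5 h 30 min
Thu: in 10:51 AM→10:50 AM, out 9:06 PM→9:10 PM; 10 h 20 min
Fri: in 6:27 AM→6:30 AM, out 2:53 PM→2:50 PM; 8 h 20 min − 20 min = 8 h 0 min
Total credited: 23 h 50 min.

23.83 hours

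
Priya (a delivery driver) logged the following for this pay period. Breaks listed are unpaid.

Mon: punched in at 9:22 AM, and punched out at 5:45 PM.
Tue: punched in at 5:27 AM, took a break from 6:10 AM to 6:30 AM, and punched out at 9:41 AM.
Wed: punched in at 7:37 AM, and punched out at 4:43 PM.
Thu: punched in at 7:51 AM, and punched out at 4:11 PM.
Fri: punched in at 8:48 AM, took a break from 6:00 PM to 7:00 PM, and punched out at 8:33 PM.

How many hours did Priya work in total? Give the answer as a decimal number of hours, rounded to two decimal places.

Mon: 9:22 AM–5:45 PM = 8 h 23 min
Tue: 5:27 AM–9:41 AM = 4 h 14 min; less 20 min break → 3 h 54 min
Wed: 7:37 AM–4:43 PM = 9 h 6 min
Thu: 7:51 AM–4:11 PM = 8 h 20 min
Fri: 8:48 AM–8:33 PM = 11 h 45 min; less 60 min break → 10 h 45 min
Total: 8 h 23 min + 3 h 54 min + 9 h 6 min + 8 h 20 min + 10 h 45 min = 40 h 28 min.

40.47 hours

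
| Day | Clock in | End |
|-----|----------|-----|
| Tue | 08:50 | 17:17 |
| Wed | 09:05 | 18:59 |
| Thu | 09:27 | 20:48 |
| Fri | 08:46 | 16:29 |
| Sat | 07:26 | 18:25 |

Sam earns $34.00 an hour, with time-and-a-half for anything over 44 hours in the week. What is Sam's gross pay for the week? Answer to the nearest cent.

Tue: 08:50–17:17 = 8 h 27 min
Wed: 09:05–18:59 = 9 h 54 min
Thu: 09:27–20:48 = 11 h 21 min
Fri: 08:46–16:29 = 7 h 43 min
Sat: 07:26–18:25 = 10 h 59 min
Total worked: 48 h 24 min = 2904 min.
Regular 44 h 0 min = 2640 min at $34.00/h; overtime 4 h 24 min = 264 min at $51.00/h.
Pay = (2640 × $34.00 + 264 × $51.00) ÷ 60 = $1720.40.

$1720.40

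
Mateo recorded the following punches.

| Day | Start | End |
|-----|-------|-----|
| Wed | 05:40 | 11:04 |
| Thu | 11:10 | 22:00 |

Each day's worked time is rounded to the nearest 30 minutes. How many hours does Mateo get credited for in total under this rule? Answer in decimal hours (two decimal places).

16.50 hours

Wed: 05:40–11:04 = 5 h 24 min → rounds to 5 h 30 min
Thu: 11:10–22:00 = 10 h 50 min → rounds to 11 h 0 min
Total credited: 16 h 30 min.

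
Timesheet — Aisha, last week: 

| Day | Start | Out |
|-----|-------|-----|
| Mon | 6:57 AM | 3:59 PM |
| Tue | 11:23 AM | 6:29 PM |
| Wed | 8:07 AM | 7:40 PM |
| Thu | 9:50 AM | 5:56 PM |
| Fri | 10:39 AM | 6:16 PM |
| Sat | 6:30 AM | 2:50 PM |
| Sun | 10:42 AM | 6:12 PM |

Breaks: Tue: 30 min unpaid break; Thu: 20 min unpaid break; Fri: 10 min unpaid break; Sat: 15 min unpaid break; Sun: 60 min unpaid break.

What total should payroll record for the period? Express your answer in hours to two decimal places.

56.98 hours

Mon: 6:57 AM–3:59 PM = 9 h 2 min
Tue: 11:23 AM–6:29 PM = 7 h 6 min; less 30 min break → 6 h 36 min
Wed: 8:07 AM–7:40 PM = 11 h 33 min
Thu: 9:50 AM–5:56 PM = 8 h 6 min; less 20 min break → 7 h 46 min
Fri: 10:39 AM–6:16 PM = 7 h 37 min; less 10 min break → 7 h 27 min
Sat: 6:30 AM–2:50 PM = 8 h 20 min; less 15 min break → 8 h 5 min
Sun: 10:42 AM–6:12 PM = 7 h 30 min; less 60 min break → 6 h 30 min
Total: 9 h 2 min + 6 h 36 min + 11 h 33 min + 7 h 46 min + 7 h 27 min + 8 h 5 min + 6 h 30 min = 56 h 59 min.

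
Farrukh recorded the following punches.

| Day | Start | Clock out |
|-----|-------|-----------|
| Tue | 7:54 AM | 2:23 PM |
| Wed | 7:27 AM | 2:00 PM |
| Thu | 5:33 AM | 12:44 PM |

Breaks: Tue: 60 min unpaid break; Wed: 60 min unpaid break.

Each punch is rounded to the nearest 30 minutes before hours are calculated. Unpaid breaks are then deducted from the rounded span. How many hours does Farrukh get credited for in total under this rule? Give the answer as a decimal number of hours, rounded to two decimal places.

18.00 hours

Tue: in 7:54 AM→8:00 AM, out 2:23 PM→2:30 PM; 6 h 30 min − 60 min = 5 h 30 min
Wed: in 7:27 AM→7:30 AM, out 2:00 PM→2:00 PM; 6 h 30 min − 60 min = 5 h 30 min
Thu: in 5:33 AM→5:30 AM, out 12:44 PM→12:30 PM; 7 h 0 min
Total credited: 18 h 0 min.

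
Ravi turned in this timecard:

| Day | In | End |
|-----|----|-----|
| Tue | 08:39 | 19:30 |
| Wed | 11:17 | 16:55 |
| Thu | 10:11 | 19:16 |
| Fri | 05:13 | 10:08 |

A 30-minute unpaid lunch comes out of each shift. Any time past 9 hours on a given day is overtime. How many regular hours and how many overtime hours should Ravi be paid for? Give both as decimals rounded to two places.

Tue: 08:39–19:30 = 10 h 51 min; less 30 min break → 10 h 21 min
Wed: 11:17–16:55 = 5 h 38 min; less 30 min break → 5 h 8 min
Thu: 10:11–19:16 = 9 h 5 min; less 30 min break → 8 h 35 min
Fri: 05:13–10:08 = 4 h 55 min; less 30 min break → 4 h 25 min
Tue reg 9 h 0 min / OT 1 h 21 min; Wed reg 5 h 8 min / OT 0 h 0 min; Thu reg 8 h 35 min / OT 0 h 0 min; Fri reg 4 h 25 min / OT 0 h 0 min.
Totals: regular 27 h 8 min, overtime 1 h 21 min.

Regular 27.13 hours, overtime 1.35 hours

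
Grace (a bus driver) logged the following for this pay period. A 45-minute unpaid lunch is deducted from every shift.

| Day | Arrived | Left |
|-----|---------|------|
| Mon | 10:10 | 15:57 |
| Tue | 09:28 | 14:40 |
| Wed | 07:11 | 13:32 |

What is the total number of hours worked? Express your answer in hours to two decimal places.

15.08 hours

Mon: 10:10–15:57 = 5 h 47 min; less 45 min break → 5 h 2 min
Tue: 09:28–14:40 = 5 h 12 min; less 45 min break → 4 h 27 min
Wed: 07:11–13:32 = 6 h 21 min; less 45 min break → 5 h 36 min
Total: 5 h 2 min + 4 h 27 min + 5 h 36 min = 15 h 5 min.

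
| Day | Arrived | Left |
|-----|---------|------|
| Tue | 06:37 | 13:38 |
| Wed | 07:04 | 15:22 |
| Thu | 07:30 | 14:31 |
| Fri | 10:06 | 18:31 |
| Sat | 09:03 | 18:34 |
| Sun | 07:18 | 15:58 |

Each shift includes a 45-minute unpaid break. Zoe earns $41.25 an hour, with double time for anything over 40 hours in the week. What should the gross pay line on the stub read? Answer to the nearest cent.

Tue: 06:37–13:38 = 7 h 1 min; less 45 min break → 6 h 16 min
Wed: 07:04–15:22 = 8 h 18 min; less 45 min break → 7 h 33 min
Thu: 07:30–14:31 = 7 h 1 min; less 45 min break → 6 h 16 min
Fri: 10:06–18:31 = 8 h 25 min; less 45 min break → 7 h 40 min
Sat: 09:03–18:34 = 9 h 31 min; less 45 min break → 8 h 46 min
Sun: 07:18–15:58 = 8 h 40 min; less 45 min break → 7 h 55 min
Total worked: 44 h 26 min = 2666 min.
Regular 40 h 0 min = 2400 min at $41.25/h; overtime 4 h 26 min = 266 min at $82.50/h.
Pay = (2400 × $41.25 + 266 × $82.50) ÷ 60 = $2015.75.

$2015.75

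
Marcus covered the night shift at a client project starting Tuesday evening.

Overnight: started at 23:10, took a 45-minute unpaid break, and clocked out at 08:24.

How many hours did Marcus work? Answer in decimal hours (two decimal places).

8.48 hours

Overnight: 23:10 → midnight = 0 h 50 min; midnight → 08:24 = 8 h 24 min; span 9 h 14 min; less 45 min break → 8 h 29 min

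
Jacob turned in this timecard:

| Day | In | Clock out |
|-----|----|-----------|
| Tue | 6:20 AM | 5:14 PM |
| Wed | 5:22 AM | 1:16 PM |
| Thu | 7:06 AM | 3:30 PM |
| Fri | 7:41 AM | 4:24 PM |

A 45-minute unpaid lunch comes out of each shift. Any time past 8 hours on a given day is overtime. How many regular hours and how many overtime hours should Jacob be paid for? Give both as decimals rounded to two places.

Regular 30.77 hours, overtime 2.15 hours

Tue: 6:20 AM–5:14 PM = 10 h 54 min; less 45 min break → 10 h 9 min
Wed: 5:22 AM–1:16 PM = 7 h 54 min; less 45 min break → 7 h 9 min
Thu: 7:06 AM–3:30 PM = 8 h 24 min; less 45 min break → 7 h 39 min
Fri: 7:41 AM–4:24 PM = 8 h 43 min; less 45 min break → 7 h 58 min
Tue reg 8 h 0 min / OT 2 h 9 min; Wed reg 7 h 9 min / OT 0 h 0 min; Thu reg 7 h 39 min / OT 0 h 0 min; Fri reg 7 h 58 min / OT 0 h 0 min.
Totals: regular 30 h 46 min, overtime 2 h 9 min.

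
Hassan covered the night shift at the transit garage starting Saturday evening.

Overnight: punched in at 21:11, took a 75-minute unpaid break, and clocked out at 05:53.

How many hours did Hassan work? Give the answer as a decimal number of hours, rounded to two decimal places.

7.45 hours

Overnight: 21:11 → midnight = 2 h 49 min; midnight → 05:53 = 5 h 53 min; span 8 h 42 min; less 75 min break → 7 h 27 min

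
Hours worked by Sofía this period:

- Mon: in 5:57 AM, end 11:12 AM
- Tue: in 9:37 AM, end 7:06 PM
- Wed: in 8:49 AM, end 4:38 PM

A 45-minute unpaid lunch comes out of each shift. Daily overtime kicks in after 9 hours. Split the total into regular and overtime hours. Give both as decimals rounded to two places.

Mon: 5:57 AM–11:12 AM = 5 h 15 min; less 45 min break → 4 h 30 min
Tue: 9:37 AM–7:06 PM = 9 h 29 min; less 45 min break → 8 h 44 min
Wed: 8:49 AM–4:38 PM = 7 h 49 min; less 45 min break → 7 h 4 min
Mon reg 4 h 30 min / OT 0 h 0 min; Tue reg 8 h 44 min / OT 0 h 0 min; Wed reg 7 h 4 min / OT 0 h 0 min.
Totals: regular 20 h 18 min, overtime 0 h 0 min.

Regular 20.30 hours, overtime 0.00 hours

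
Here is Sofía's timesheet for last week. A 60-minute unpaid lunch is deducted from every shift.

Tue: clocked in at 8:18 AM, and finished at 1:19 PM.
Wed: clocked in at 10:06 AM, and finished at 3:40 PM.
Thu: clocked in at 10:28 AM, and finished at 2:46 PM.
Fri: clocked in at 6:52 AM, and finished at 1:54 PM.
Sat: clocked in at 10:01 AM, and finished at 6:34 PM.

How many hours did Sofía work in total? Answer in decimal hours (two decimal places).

Tue: 8:18 AM–1:19 PM = 5 h 1 min; less 60 min break → 4 h 1 min
Wed: 10:06 AM–3:40 PM = 5 h 34 min; less 60 min break → 4 h 34 min
Thu: 10:28 AM–2:46 PM = 4 h 18 min; less 60 min break → 3 h 18 min
Fri: 6:52 AM–1:54 PM = 7 h 2 min; less 60 min break → 6 h 2 min
Sat: 10:01 AM–6:34 PM = 8 h 33 min; less 60 min break → 7 h 33 min
Total: 4 h 1 min + 4 h 34 min + 3 h 18 min + 6 h 2 min + 7 h 33 min = 25 h 28 min.

25.47 hours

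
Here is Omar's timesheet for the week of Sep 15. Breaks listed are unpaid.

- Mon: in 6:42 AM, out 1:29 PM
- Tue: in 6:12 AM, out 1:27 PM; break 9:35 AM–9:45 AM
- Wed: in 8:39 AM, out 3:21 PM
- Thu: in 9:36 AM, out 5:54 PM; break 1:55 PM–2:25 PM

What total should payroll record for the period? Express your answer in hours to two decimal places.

28.37 hours

Mon: 6:42 AM–1:29 PM = 6 h 47 min
Tue: 6:12 AM–1:27 PM = 7 h 15 min; less 10 min break → 7 h 5 min
Wed: 8:39 AM–3:21 PM = 6 h 42 min
Thu: 9:36 AM–5:54 PM = 8 h 18 min; less 30 min break → 7 h 48 min
Total: 6 h 47 min + 7 h 5 min + 6 h 42 min + 7 h 48 min = 28 h 22 min.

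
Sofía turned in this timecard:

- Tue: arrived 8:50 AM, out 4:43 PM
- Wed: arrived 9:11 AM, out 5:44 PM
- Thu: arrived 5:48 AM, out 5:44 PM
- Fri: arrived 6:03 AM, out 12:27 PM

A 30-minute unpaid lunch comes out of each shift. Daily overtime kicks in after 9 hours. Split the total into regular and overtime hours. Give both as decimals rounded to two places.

Tue: 8:50 AM–4:43 PM = 7 h 53 min; less 30 min break → 7 h 23 min
Wed: 9:11 AM–5:44 PM = 8 h 33 min; less 30 min break → 8 h 3 min
Thu: 5:48 AM–5:44 PM = 11 h 56 min; less 30 min break → 11 h 26 min
Fri: 6:03 AM–12:27 PM = 6 h 24 min; less 30 min break → 5 h 54 min
Tue reg 7 h 23 min / OT 0 h 0 min; Wed reg 8 h 3 min / OT 0 h 0 min; Thu reg 9 h 0 min / OT 2 h 26 min; Fri reg 5 h 54 min / OT 0 h 0 min.
Totals: regular 30 h 20 min, overtime 2 h 26 min.

Regular 30.33 hours, overtime 2.43 hours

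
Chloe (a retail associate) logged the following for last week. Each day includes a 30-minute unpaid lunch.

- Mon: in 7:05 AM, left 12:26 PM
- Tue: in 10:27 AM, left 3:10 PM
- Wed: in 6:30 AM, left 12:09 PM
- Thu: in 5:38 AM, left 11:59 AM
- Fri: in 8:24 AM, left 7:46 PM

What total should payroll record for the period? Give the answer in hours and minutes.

30 h 56 min

Mon: 7:05 AM–12:26 PM = 5 h 21 min; less 30 min break → 4 h 51 min
Tue: 10:27 AM–3:10 PM = 4 h 43 min; less 30 min break → 4 h 13 min
Wed: 6:30 AM–12:09 PM = 5 h 39 min; less 30 min break → 5 h 9 min
Thu: 5:38 AM–11:59 AM = 6 h 21 min; less 30 min break → 5 h 51 min
Fri: 8:24 AM–7:46 PM = 11 h 22 min; less 30 min break → 10 h 52 min
Total: 4 h 51 min + 4 h 13 min + 5 h 9 min + 5 h 51 min + 10 h 52 min = 30 h 56 min.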